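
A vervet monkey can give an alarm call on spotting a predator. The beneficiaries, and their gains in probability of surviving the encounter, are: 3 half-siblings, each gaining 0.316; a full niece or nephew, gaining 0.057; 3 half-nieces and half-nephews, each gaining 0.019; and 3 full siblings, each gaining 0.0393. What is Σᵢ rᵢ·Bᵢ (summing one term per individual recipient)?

r to a half-sibling = 1/4 (half-sibs share one parent — one path of length 2: r = (1/2)^2 = 1/4).
r to a full niece or nephew = 1/4 (full aunt/uncle↔niece/nephew: two paths of length 3 through the shared grandparent pair: r = 2·(1/2)^3 = 1/4).
r to a half-niece or half-nephew = 1/8 (half-aunt/uncle↔niece/nephew: one path of length 3: r = (1/2)^3 = 1/8).
r to a full sibling = 0.5 (full sibs share both parents — two paths of length 2: r = 2·(1/2)^2 = 1/2).
Summing one r·B term per recipient: 3·0.25·0.316 + 1·0.25·0.057 + 3·0.125·0.019 + 3·0.5·0.0393 = 0.317325.

0.317325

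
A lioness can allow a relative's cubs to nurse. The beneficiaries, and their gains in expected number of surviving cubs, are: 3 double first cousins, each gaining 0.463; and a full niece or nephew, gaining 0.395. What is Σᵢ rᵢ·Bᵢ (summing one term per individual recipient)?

0.446

r to a double first cousin = 1/4 (double first cousins share both grandparent pairs — four paths of length 4: r = 4·(1/2)^4 = 1/4).
r to a full niece or nephew = 0.25 (full aunt/uncle↔niece/nephew: two paths of length 3 through the shared grandparent pair: r = 2·(1/2)^3 = 1/4).
Summing one r·B term per recipient: 3·0.25·0.463 + 1·0.25·0.395 = 0.446.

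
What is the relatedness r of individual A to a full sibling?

Full sibs share both parents — two paths of length 2: r = 2·(1/2)^2 = 1/2.

0.5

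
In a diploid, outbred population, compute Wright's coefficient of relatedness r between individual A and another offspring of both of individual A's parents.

0.5

Each parent–offspring link contributes a factor of 1/2, and independent paths through distinct common ancestors add.
Full sibs share both parents — two paths of length 2: r = 2·(1/2)^2 = 1/2.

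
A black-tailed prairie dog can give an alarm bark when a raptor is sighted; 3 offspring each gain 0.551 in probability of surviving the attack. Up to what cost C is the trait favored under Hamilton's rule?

r to an offspring = 0.5 (one parent–offspring link: r = (1/2)^1 = 1/2).
Hamilton's rule: n·r·B > C, so the trait is favored while C < n·r·B = 3·0.5·0.551 = 0.8265.

0.8265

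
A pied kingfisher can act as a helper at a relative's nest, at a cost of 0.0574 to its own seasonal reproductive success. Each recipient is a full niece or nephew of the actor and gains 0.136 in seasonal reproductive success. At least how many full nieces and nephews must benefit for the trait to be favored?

r to a full niece or nephew = 1/4 (full aunt/uncle↔niece/nephew: two paths of length 3 through the shared grandparent pair: r = 2·(1/2)^3 = 1/4).
Hamilton's rule: n·r·B > C  ⇒  n > C/(r·B) = 0.0574/(0.25·0.136) = 1.688.
The smallest integer exceeding 1.688 is 2.

2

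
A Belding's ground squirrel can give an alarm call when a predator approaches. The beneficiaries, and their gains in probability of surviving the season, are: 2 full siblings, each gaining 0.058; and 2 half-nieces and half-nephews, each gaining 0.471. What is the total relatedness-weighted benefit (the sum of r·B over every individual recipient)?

r to a full sibling = 0.5 (full sibs share both parents — two paths of length 2: r = 2·(1/2)^2 = 1/2).
r to a half-niece or half-nephew = 0.125 (half-aunt/uncle↔niece/nephew: one path of length 3: r = (1/2)^3 = 1/8).
Summing one r·B term per recipient: 2·0.5·0.058 + 2·0.125·0.471 = 0.17575.

0.17575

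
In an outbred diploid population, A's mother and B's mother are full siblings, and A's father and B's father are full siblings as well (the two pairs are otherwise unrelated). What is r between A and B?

Independent pedigree routes through distinct common ancestors add.
A and B are related in two ways: first cousins through their mothers (r = 1/8) and first cousins through their fathers (r = 1/8) — i.e. double first cousins.
r = 1/8 + 1/8 = 0.25.

0.25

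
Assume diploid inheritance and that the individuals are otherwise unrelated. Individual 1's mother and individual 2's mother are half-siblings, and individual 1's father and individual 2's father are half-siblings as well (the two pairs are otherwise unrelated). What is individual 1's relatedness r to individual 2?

0.125

Relatedness sums over independent paths through distinct common ancestors.
Individual 1 and individual 2 are related in two ways: half first cousins through their mothers (r = 1/16) and half first cousins through their fathers (r = 1/16).
r = 1/16 + 1/16 = 1/8 = 0.125.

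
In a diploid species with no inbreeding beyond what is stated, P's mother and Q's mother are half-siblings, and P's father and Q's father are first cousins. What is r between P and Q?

Wright's path rule: contributions from independent ancestry routes add.
P and Q are related in two ways: half first cousins through their mothers (r = 1/16) and second cousins through their fathers (r = 1/32).
r = 1/16 + 1/32 = 0.09375.

0.09375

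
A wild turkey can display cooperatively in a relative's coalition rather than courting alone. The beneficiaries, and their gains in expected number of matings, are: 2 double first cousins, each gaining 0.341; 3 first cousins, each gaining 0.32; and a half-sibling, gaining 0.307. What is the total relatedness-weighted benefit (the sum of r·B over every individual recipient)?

r to a double first cousin = 0.25 (double first cousins share both grandparent pairs — four paths of length 4: r = 4·(1/2)^4 = 1/4).
r to a first cousin = 0.125 (first cousins share one grandparent pair — two paths of length 4: r = 2·(1/2)^4 = 1/8).
r to a half-sibling = 1/4 (half-sibs share one parent — one path of length 2: r = (1/2)^2 = 1/4).
Summing one r·B term per recipient: 2·0.25·0.341 + 3·0.125·0.32 + 1·0.25·0.307 = 0.36725.

0.36725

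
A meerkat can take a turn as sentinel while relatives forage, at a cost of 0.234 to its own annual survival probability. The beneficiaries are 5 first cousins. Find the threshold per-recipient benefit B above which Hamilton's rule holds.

0.3744

r to a first cousin = 1/8 (first cousins share one grandparent pair — two paths of length 4: r = 2·(1/2)^4 = 1/8).
Hamilton's rule with n recipients of equal r: n·r·B > C, so B > C/(n·r) = 0.234/(5·0.125) = 0.3744.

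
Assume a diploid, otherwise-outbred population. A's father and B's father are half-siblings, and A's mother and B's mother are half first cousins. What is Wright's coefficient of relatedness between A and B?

Relatedness sums over independent paths through distinct common ancestors.
A and B are related in two ways: half first cousins through their fathers (r = 1/16) and half second cousins through their mothers (r = 1/64).
r = 1/16 + 1/64 = 5/64 = 0.078125.

0.078125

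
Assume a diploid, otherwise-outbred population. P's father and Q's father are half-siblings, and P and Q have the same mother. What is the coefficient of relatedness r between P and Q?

Wright's path rule: contributions from independent ancestry routes add.
P and Q are related in two ways: half first cousins through their fathers (r = 1/16) and half-sibs through their shared mother (r = 1/4).
r = 1/16 + 1/4 = 0.3125.

0.3125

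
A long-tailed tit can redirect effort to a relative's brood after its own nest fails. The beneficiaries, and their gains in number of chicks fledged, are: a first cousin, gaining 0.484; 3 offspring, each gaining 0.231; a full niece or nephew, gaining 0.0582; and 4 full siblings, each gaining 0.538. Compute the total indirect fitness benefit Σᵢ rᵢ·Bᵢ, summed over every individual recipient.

1.49755

r to a first cousin = 1/8 (first cousins share one grandparent pair — two paths of length 4: r = 2·(1/2)^4 = 1/8).
r to an offspring = 1/2 (one parent–offspring link: r = (1/2)^1 = 1/2).
r to a full niece or nephew = 1/4 (full aunt/uncle↔niece/nephew: two paths of length 3 through the shared grandparent pair: r = 2·(1/2)^3 = 1/4).
r to a full sibling = 0.5 (full sibs share both parents — two paths of length 2: r = 2·(1/2)^2 = 1/2).
Summing one r·B term per recipient: 1·0.125·0.484 + 3·0.5·0.231 + 1·0.25·0.0582 + 4·0.5·0.538 = 1.49755.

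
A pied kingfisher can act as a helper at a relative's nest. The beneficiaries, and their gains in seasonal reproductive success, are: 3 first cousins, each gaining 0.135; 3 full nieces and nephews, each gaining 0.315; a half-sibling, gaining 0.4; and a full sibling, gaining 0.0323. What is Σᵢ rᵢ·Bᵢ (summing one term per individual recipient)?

r to a first cousin = 1/8 (first cousins share one grandparent pair — two paths of length 4: r = 2·(1/2)^4 = 1/8).
r to a full niece or nephew = 0.25 (full aunt/uncle↔niece/nephew: two paths of length 3 through the shared grandparent pair: r = 2·(1/2)^3 = 1/4).
r to a half-sibling = 0.25 (half-sibs share one parent — one path of length 2: r = (1/2)^2 = 1/4).
r to a full sibling = 0.5 (full sibs share both parents — two paths of length 2: r = 2·(1/2)^2 = 1/2).
Summing one r·B term per recipient: 3·0.125·0.135 + 3·0.25·0.315 + 1·0.25·0.4 + 1·0.5·0.0323 = 0.403025.

0.403025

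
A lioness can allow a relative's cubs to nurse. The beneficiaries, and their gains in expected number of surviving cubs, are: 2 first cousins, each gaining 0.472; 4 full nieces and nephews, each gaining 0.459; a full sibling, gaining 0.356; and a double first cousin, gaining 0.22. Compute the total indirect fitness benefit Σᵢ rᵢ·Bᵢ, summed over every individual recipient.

0.81

r to a first cousin = 0.125 (first cousins share one grandparent pair — two paths of length 4: r = 2·(1/2)^4 = 1/8).
r to a full niece or nephew = 0.25 (full aunt/uncle↔niece/nephew: two paths of length 3 through the shared grandparent pair: r = 2·(1/2)^3 = 1/4).
r to a full sibling = 0.5 (full sibs share both parents — two paths of length 2: r = 2·(1/2)^2 = 1/2).
r to a double first cousin = 0.25 (double first cousins share both grandparent pairs — four paths of length 4: r = 4·(1/2)^4 = 1/4).
Summing one r·B term per recipient: 2·0.125·0.472 + 4·0.25·0.459 + 1·0.5·0.356 + 1·0.25·0.22 = 0.81.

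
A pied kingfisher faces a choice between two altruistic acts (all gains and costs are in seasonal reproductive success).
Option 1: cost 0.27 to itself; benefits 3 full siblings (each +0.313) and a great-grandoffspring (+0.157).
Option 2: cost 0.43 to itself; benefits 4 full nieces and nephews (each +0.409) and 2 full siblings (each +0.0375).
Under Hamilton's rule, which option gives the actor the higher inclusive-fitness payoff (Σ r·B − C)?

Option 1: r to a full sibling = 0.5.
Option 1: r to a great-grandoffspring = 0.125.
Option 1: Σ r·B − C = (3·0.5·0.313 + 1·0.125·0.157) − 0.27 = 0.219125.
Option 2: r to a full niece or nephew = 0.25.
Option 2: r to a full sibling = 0.5.
Option 2: Σ r·B − C = (4·0.25·0.409 + 2·0.5·0.0375) − 0.43 = 0.0165.
Option 1 has the higher net inclusive-fitness payoff.

Option 1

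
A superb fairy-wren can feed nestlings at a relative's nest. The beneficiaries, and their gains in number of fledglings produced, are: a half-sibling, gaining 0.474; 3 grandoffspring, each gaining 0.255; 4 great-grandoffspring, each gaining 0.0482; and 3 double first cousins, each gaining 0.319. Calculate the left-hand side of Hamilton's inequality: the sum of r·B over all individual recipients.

0.5731

r to a half-sibling = 0.25 (half-sibs share one parent — one path of length 2: r = (1/2)^2 = 1/4).
r to a grandoffspring = 0.25 (two parent–offspring links: r = (1/2)^2 = 1/4).
r to a great-grandoffspring = 1/8 (three parent–offspring links: r = (1/2)^3 = 1/8).
r to a double first cousin = 0.25 (double first cousins share both grandparent pairs — four paths of length 4: r = 4·(1/2)^4 = 1/4).
Summing one r·B term per recipient: 1·0.25·0.474 + 3·0.25·0.255 + 4·0.125·0.0482 + 3·0.25·0.319 = 0.5731.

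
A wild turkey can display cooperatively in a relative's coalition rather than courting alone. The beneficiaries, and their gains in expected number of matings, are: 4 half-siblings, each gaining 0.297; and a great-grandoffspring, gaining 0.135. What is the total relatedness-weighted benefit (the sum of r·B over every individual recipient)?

r to a half-sibling = 1/4 (half-sibs share one parent — one path of length 2: r = (1/2)^2 = 1/4).
r to a great-grandoffspring = 1/8 (three parent–offspring links: r = (1/2)^3 = 1/8).
Summing one r·B term per recipient: 4·0.25·0.297 + 1·0.125·0.135 = 0.313875.

0.313875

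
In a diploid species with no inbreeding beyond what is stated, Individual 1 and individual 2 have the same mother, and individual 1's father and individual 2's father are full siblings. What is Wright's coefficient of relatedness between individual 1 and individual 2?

Relatedness sums over independent paths through distinct common ancestors.
Individual 1 and individual 2 are related in two ways: half-sibs through their shared mother (r = 1/4) and first cousins through their fathers (r = 1/8).
r = 1/4 + 1/8 = 3/8 = 0.375.

0.375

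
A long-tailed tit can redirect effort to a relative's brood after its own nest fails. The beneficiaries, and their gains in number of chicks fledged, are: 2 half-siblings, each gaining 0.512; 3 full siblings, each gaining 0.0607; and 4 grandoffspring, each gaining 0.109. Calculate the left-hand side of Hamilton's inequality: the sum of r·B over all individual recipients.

0.45605

r to a half-sibling = 1/4 (half-sibs share one parent — one path of length 2: r = (1/2)^2 = 1/4).
r to a full sibling = 1/2 (full sibs share both parents — two paths of length 2: r = 2·(1/2)^2 = 1/2).
r to a grandoffspring = 1/4 (two parent–offspring links: r = (1/2)^2 = 1/4).
Summing one r·B term per recipient: 2·0.25·0.512 + 3·0.5·0.0607 + 4·0.25·0.109 = 0.45605.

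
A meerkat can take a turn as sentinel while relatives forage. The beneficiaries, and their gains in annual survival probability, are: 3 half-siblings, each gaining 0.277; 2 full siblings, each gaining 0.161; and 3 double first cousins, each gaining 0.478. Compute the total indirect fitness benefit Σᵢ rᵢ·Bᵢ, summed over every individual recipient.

r to a half-sibling = 0.25 (half-sibs share one parent — one path of length 2: r = (1/2)^2 = 1/4).
r to a full sibling = 1/2 (full sibs share both parents — two paths of length 2: r = 2·(1/2)^2 = 1/2).
r to a double first cousin = 0.25 (double first cousins share both grandparent pairs — four paths of length 4: r = 4·(1/2)^4 = 1/4).
Summing one r·B term per recipient: 3·0.25·0.277 + 2·0.5·0.161 + 3·0.25·0.478 = 0.72725.

0.72725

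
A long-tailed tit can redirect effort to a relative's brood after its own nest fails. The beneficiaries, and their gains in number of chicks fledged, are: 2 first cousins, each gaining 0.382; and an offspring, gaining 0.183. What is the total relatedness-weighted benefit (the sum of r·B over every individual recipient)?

r to a first cousin = 0.125 (first cousins share one grandparent pair — two paths of length 4: r = 2·(1/2)^4 = 1/8).
r to an offspring = 0.5 (one parent–offspring link: r = (1/2)^1 = 1/2).
Summing one r·B term per recipient: 2·0.125·0.382 + 1·0.5·0.183 = 0.187.

0.187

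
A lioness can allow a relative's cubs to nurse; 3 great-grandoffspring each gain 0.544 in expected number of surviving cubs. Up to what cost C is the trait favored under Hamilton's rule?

0.204

r to a great-grandoffspring = 1/8 (three parent–offspring links: r = (1/2)^3 = 1/8).
Hamilton's rule: n·r·B > C, so the trait is favored while C < n·r·B = 3·0.125·0.544 = 0.204.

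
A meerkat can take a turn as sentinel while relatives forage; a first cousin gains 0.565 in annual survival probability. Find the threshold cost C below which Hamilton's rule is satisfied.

r to a first cousin = 0.125 (first cousins share one grandparent pair — two paths of length 4: r = 2·(1/2)^4 = 1/8).
Hamilton's rule: n·r·B > C, so the trait is favored while C < n·r·B = 1·0.125·0.565 = 0.070625.

0.070625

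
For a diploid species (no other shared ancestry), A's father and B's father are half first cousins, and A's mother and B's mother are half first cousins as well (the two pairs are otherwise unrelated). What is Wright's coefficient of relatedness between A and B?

Wright's path rule: contributions from independent ancestry routes add.
A and B are related in two ways: half second cousins through their fathers (r = 1/64) and half second cousins through their mothers (r = 1/64).
r = 1/64 + 1/64 = 1/32 = 0.03125.

0.03125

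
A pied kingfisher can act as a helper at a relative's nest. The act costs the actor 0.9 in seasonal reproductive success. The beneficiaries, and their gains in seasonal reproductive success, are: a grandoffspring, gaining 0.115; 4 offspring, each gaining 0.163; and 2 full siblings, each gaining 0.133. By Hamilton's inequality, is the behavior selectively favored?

No

Hamilton's rule: the trait is favored when the sum of r·B over every recipient exceeds the actor's cost C.
r to a grandoffspring = 1/4 (two parent–offspring links: r = (1/2)^2 = 1/4).
r to an offspring = 0.5 (one parent–offspring link: r = (1/2)^1 = 1/2).
r to a full sibling = 1/2 (full sibs share both parents — two paths of length 2: r = 2·(1/2)^2 = 1/2).
Summing one r·B term per recipient: 1·0.25·0.115 + 4·0.5·0.163 + 2·0.5·0.133 = 0.48775.
0.48775 < 0.9: the indirect benefit is less than the cost.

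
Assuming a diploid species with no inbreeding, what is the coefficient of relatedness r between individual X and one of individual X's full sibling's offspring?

Each parent–offspring link contributes a factor of 1/2, and independent paths through distinct common ancestors add.
Full aunt/uncle↔niece/nephew: two paths of length 3 through the shared grandparent pair: r = 2·(1/2)^3 = 1/4.

0.25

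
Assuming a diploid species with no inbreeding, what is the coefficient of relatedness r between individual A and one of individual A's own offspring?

Each parent–offspring link contributes a factor of 1/2, and independent paths through distinct common ancestors add.
One parent–offspring link: r = (1/2)^1 = 1/2.

0.5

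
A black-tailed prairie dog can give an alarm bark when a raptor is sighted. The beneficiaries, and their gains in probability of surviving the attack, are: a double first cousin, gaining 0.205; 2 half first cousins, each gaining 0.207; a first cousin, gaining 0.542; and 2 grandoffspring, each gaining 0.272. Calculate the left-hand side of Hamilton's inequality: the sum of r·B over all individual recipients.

0.280875

r to a double first cousin = 0.25 (double first cousins share both grandparent pairs — four paths of length 4: r = 4·(1/2)^4 = 1/4).
r to a half first cousin = 1/16 (half first cousins share one grandparent — one path of length 4: r = (1/2)^4 = 1/16).
r to a first cousin = 0.125 (first cousins share one grandparent pair — two paths of length 4: r = 2·(1/2)^4 = 1/8).
r to a grandoffspring = 0.25 (two parent–offspring links: r = (1/2)^2 = 1/4).
Summing one r·B term per recipient: 1·0.25·0.205 + 2·0.0625·0.207 + 1·0.125·0.542 + 2·0.25·0.272 = 0.280875.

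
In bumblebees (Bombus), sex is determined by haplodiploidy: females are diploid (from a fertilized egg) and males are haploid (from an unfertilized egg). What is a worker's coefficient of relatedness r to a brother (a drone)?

Her haploid brother carries none of their father's genes and a random half of their mother's genome; that half matches the maternal half of her own genome with probability 1/2: r = 1/2 · 1/2 = 1/4.

0.25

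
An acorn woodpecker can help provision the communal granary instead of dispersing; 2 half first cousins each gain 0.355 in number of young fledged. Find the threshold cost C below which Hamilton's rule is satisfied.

0.044375

r to a half first cousin = 0.0625 (half first cousins share one grandparent — one path of length 4: r = (1/2)^4 = 1/16).
Hamilton's rule: n·r·B > C, so the trait is favored while C < n·r·B = 2·0.0625·0.355 = 0.044375.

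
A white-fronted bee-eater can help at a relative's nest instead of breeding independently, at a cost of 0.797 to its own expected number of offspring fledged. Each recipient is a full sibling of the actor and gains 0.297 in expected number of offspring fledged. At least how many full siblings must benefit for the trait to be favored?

6

r to a full sibling = 1/2 (full sibs share both parents — two paths of length 2: r = 2·(1/2)^2 = 1/2).
Hamilton's rule: n·r·B > C  ⇒  n > C/(r·B) = 0.797/(0.5·0.297) = 5.367.
The smallest integer exceeding 5.367 is 6.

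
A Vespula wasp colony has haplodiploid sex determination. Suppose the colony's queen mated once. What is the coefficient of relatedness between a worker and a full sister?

Haplodiploid full sisters inherit their father's entire haploid genome identically (contributing 1/2) and on average half of their mother's contribution (1/2 · 1/2 = 1/4); r = 1/2 + 1/4 = 3/4.

0.75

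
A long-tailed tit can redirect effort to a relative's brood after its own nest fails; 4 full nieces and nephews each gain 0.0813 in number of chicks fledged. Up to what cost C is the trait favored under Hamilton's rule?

0.0813

r to a full niece or nephew = 0.25 (full aunt/uncle↔niece/nephew: two paths of length 3 through the shared grandparent pair: r = 2·(1/2)^3 = 1/4).
Hamilton's rule: n·r·B > C, so the trait is favored while C < n·r·B = 4·0.25·0.0813 = 0.0813.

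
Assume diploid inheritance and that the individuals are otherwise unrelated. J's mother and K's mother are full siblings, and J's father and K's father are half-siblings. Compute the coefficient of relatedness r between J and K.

Wright's path rule: contributions from independent ancestry routes add.
J and K are related in two ways: first cousins through their mothers (r = 1/8) and half first cousins through their fathers (r = 1/16).
r = 1/8 + 1/16 = 0.1875.

0.1875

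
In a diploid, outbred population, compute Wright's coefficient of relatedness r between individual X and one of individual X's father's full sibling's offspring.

Each parent–offspring link contributes a factor of 1/2, and independent paths through distinct common ancestors add.
First cousins share one grandparent pair — two paths of length 4: r = 2·(1/2)^4 = 1/8.

0.125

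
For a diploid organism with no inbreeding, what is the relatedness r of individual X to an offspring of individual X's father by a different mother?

Each parent–offspring link contributes a factor of 1/2, and independent paths through distinct common ancestors add.
Half-sibs share one parent — one path of length 2: r = (1/2)^2 = 1/4.

0.25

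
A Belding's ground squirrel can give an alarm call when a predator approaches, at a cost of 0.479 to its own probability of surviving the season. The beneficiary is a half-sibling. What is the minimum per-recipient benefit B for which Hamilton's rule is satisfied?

1.916

r to a half-sibling = 1/4 (half-sibs share one parent — one path of length 2: r = (1/2)^2 = 1/4).
Hamilton's rule with n recipients of equal r: n·r·B > C, so B > C/(n·r) = 0.479/(1·0.25) = 1.916.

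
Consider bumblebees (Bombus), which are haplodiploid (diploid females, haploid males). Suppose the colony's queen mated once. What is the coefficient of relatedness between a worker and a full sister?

Haplodiploid full sisters inherit their father's entire haploid genome identically (contributing 1/2) and on average half of their mother's contribution (1/2 · 1/2 = 1/4); r = 1/2 + 1/4 = 3/4.

0.75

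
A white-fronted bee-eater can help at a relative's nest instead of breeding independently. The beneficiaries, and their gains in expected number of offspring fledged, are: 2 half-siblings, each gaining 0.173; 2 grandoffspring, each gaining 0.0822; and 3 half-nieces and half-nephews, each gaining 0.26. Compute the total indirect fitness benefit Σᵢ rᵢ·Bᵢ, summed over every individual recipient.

r to a half-sibling = 0.25 (half-sibs share one parent — one path of length 2: r = (1/2)^2 = 1/4).
r to a grandoffspring = 1/4 (two parent–offspring links: r = (1/2)^2 = 1/4).
r to a half-niece or half-nephew = 0.125 (half-aunt/uncle↔niece/nephew: one path of length 3: r = (1/2)^3 = 1/8).
Summing one r·B term per recipient: 2·0.25·0.173 + 2·0.25·0.0822 + 3·0.125·0.26 = 0.2251.

0.2251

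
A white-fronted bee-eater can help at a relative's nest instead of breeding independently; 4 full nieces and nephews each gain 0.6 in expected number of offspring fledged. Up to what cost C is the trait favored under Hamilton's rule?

r to a full niece or nephew = 1/4 (full aunt/uncle↔niece/nephew: two paths of length 3 through the shared grandparent pair: r = 2·(1/2)^3 = 1/4).
Hamilton's rule: n·r·B > C, so the trait is favored while C < n·r·B = 4·0.25·0.6 = 0.6.

0.6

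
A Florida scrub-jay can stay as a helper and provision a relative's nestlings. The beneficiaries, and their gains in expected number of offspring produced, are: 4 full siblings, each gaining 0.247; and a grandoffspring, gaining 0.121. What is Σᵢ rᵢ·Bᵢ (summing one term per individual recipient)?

0.52425

r to a full sibling = 0.5 (full sibs share both parents — two paths of length 2: r = 2·(1/2)^2 = 1/2).
r to a grandoffspring = 1/4 (two parent–offspring links: r = (1/2)^2 = 1/4).
Summing one r·B term per recipient: 4·0.5·0.247 + 1·0.25·0.121 = 0.52425.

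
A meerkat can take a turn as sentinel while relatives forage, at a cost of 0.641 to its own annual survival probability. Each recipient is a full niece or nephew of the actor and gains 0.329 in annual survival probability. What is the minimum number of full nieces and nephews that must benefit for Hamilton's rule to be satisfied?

r to a full niece or nephew = 0.25 (full aunt/uncle↔niece/nephew: two paths of length 3 through the shared grandparent pair: r = 2·(1/2)^3 = 1/4).
Hamilton's rule: n·r·B > C  ⇒  n > C/(r·B) = 0.641/(0.25·0.329) = 7.793.
The smallest integer exceeding 7.793 is 8.

8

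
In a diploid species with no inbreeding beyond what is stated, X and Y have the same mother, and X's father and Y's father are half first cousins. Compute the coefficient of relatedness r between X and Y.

Relatedness sums over independent paths through distinct common ancestors.
X and Y are related in two ways: half-sibs through their shared mother (r = 1/4) and half second cousins through their fathers (r = 1/64).
r = 1/4 + 1/64 = 0.265625.

0.265625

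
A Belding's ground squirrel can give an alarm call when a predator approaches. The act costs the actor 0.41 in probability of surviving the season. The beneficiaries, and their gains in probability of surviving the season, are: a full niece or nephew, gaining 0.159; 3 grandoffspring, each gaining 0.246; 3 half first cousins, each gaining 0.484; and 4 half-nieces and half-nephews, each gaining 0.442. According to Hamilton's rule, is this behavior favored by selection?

Hamilton's rule: the trait is favored when the sum of r·B over every recipient exceeds the actor's cost C.
r to a full niece or nephew = 1/4 (full aunt/uncle↔niece/nephew: two paths of length 3 through the shared grandparent pair: r = 2·(1/2)^3 = 1/4).
r to a grandoffspring = 0.25 (two parent–offspring links: r = (1/2)^2 = 1/4).
r to a half first cousin = 1/16 (half first cousins share one grandparent — one path of length 4: r = (1/2)^4 = 1/16).
r to a half-niece or half-nephew = 0.125 (half-aunt/uncle↔niece/nephew: one path of length 3: r = (1/2)^3 = 1/8).
Summing one r·B term per recipient: 1·0.25·0.159 + 3·0.25·0.246 + 3·0.0625·0.484 + 4·0.125·0.442 = 0.536.
0.536 > 0.41: the indirect benefit exceeds the cost.

Yes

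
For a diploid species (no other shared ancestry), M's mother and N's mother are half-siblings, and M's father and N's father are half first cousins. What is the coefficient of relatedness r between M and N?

0.078125

Relatedness sums over independent paths through distinct common ancestors.
M and N are related in two ways: half first cousins through their mothers (r = 1/16) and half second cousins through their fathers (r = 1/64).
r = 1/16 + 1/64 = 0.078125.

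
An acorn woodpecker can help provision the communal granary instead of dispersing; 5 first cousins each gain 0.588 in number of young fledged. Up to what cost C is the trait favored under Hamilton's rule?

0.3675

r to a first cousin = 0.125 (first cousins share one grandparent pair — two paths of length 4: r = 2·(1/2)^4 = 1/8).
Hamilton's rule: n·r·B > C, so the trait is favored while C < n·r·B = 5·0.125·0.588 = 0.3675.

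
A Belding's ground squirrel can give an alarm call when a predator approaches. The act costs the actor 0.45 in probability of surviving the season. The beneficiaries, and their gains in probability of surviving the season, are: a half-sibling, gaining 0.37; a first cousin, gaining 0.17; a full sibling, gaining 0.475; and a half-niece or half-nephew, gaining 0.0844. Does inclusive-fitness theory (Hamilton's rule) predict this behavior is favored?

Hamilton's rule: the trait is favored when the sum of r·B over every recipient exceeds the actor's cost C.
r to a half-sibling = 1/4 (half-sibs share one parent — one path of length 2: r = (1/2)^2 = 1/4).
r to a first cousin = 0.125 (first cousins share one grandparent pair — two paths of length 4: r = 2·(1/2)^4 = 1/8).
r to a full sibling = 0.5 (full sibs share both parents — two paths of length 2: r = 2·(1/2)^2 = 1/2).
r to a half-niece or half-nephew = 0.125 (half-aunt/uncle↔niece/nephew: one path of length 3: r = (1/2)^3 = 1/8).
Summing one r·B term per recipient: 1·0.25·0.37 + 1·0.125·0.17 + 1·0.5·0.475 + 1·0.125·0.0844 = 0.3618.
0.3618 < 0.45: the indirect benefit is less than the cost.

No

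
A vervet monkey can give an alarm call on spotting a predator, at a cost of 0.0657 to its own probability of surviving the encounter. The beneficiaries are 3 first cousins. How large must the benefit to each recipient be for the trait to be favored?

r to a first cousin = 1/8 (first cousins share one grandparent pair — two paths of length 4: r = 2·(1/2)^4 = 1/8).
Hamilton's rule with n recipients of equal r: n·r·B > C, so B > C/(n·r) = 0.0657/(3·0.125) = 0.1752.

0.1752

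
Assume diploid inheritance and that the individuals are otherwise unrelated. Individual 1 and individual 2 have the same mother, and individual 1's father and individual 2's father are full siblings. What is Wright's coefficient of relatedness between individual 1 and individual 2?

0.375

Wright's path rule: contributions from independent ancestry routes add.
Individual 1 and individual 2 are related in two ways: half-sibs through their shared mother (r = 1/4) and first cousins through their fathers (r = 1/8).
r = 1/4 + 1/8 = 3/8 = 0.375.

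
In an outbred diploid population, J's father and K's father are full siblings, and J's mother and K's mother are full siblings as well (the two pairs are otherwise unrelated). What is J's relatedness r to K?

Independent pedigree routes through distinct common ancestors add.
J and K are related in two ways: first cousins through their fathers (r = 1/8) and first cousins through their mothers (r = 1/8) — i.e. double first cousins.
r = 1/8 + 1/8 = 0.25.

0.25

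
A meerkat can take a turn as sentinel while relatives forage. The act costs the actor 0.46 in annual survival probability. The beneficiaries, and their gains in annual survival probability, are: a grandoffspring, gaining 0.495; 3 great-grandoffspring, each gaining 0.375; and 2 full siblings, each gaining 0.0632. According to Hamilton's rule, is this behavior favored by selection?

No

Hamilton's rule: the trait is favored when the sum of r·B over every recipient exceeds the actor's cost C.
r to a grandoffspring = 0.25 (two parent–offspring links: r = (1/2)^2 = 1/4).
r to a great-grandoffspring = 0.125 (three parent–offspring links: r = (1/2)^3 = 1/8).
r to a full sibling = 1/2 (full sibs share both parents — two paths of length 2: r = 2·(1/2)^2 = 1/2).
Summing one r·B term per recipient: 1·0.25·0.495 + 3·0.125·0.375 + 2·0.5·0.0632 = 0.327575.
0.327575 < 0.46: the indirect benefit is less than the cost.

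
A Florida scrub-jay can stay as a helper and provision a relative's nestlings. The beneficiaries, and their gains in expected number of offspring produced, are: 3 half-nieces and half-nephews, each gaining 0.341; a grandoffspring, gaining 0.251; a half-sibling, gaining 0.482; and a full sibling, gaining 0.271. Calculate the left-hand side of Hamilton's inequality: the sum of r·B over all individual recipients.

0.446625

r to a half-niece or half-nephew = 0.125 (half-aunt/uncle↔niece/nephew: one path of length 3: r = (1/2)^3 = 1/8).
r to a grandoffspring = 1/4 (two parent–offspring links: r = (1/2)^2 = 1/4).
r to a half-sibling = 0.25 (half-sibs share one parent — one path of length 2: r = (1/2)^2 = 1/4).
r to a full sibling = 1/2 (full sibs share both parents — two paths of length 2: r = 2·(1/2)^2 = 1/2).
Summing one r·B term per recipient: 3·0.125·0.341 + 1·0.25·0.251 + 1·0.25·0.482 + 1·0.5·0.271 = 0.446625.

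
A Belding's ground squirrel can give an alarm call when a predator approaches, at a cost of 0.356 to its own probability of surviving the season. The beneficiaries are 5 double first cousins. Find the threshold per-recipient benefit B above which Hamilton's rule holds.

r to a double first cousin = 1/4 (double first cousins share both grandparent pairs — four paths of length 4: r = 4·(1/2)^4 = 1/4).
Hamilton's rule with n recipients of equal r: n·r·B > C, so B > C/(n·r) = 0.356/(5·0.25) = 0.2848.

0.2848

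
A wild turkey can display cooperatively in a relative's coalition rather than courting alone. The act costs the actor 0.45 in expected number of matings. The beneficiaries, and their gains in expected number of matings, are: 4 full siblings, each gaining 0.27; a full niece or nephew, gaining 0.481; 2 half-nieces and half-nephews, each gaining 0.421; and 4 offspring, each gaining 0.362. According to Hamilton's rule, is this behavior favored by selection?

Hamilton's rule: the trait is favored when the sum of r·B over every recipient exceeds the actor's cost C.
r to a full sibling = 0.5 (full sibs share both parents — two paths of length 2: r = 2·(1/2)^2 = 1/2).
r to a full niece or nephew = 1/4 (full aunt/uncle↔niece/nephew: two paths of length 3 through the shared grandparent pair: r = 2·(1/2)^3 = 1/4).
r to a half-niece or half-nephew = 0.125 (half-aunt/uncle↔niece/nephew: one path of length 3: r = (1/2)^3 = 1/8).
r to an offspring = 1/2 (one parent–offspring link: r = (1/2)^1 = 1/2).
Summing one r·B term per recipient: 4·0.5·0.27 + 1·0.25·0.481 + 2·0.125·0.421 + 4·0.5·0.362 = 1.4895.
1.4895 > 0.45: the indirect benefit exceeds the cost.

Yes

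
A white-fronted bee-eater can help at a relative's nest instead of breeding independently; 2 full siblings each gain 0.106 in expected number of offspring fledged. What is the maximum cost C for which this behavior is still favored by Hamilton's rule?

r to a full sibling = 0.5 (full sibs share both parents — two paths of length 2: r = 2·(1/2)^2 = 1/2).
Hamilton's rule: n·r·B > C, so the trait is favored while C < n·r·B = 2·0.5·0.106 = 0.106.

0.106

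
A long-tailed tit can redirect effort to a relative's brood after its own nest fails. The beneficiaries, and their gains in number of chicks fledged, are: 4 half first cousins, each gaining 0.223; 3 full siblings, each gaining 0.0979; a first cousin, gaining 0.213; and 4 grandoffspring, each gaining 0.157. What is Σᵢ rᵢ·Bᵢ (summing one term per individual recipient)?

0.386225

r to a half first cousin = 0.0625 (half first cousins share one grandparent — one path of length 4: r = (1/2)^4 = 1/16).
r to a full sibling = 1/2 (full sibs share both parents — two paths of length 2: r = 2·(1/2)^2 = 1/2).
r to a first cousin = 1/8 (first cousins share one grandparent pair — two paths of length 4: r = 2·(1/2)^4 = 1/8).
r to a grandoffspring = 1/4 (two parent–offspring links: r = (1/2)^2 = 1/4).
Summing one r·B term per recipient: 4·0.0625·0.223 + 3·0.5·0.0979 + 1·0.125·0.213 + 4·0.25·0.157 = 0.386225.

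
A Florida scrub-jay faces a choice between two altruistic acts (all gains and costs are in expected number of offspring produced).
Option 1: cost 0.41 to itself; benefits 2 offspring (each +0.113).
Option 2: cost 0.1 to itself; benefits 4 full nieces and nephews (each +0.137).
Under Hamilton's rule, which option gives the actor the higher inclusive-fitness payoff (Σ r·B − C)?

Option 2

Option 1: r to an offspring = 0.5.
Option 1: Σ r·B − C = (2·0.5·0.113) − 0.41 = -0.297.
Option 2: r to a full niece or nephew = 0.25.
Option 2: Σ r·B − C = (4·0.25·0.137) − 0.1 = 0.037.
Option 2 has the higher net inclusive-fitness payoff.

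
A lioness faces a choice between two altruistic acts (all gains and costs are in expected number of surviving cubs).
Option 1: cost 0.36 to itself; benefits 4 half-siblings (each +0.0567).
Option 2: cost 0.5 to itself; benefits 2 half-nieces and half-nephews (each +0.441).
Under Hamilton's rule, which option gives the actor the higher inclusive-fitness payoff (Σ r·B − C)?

Option 1: r to a half-sibling = 0.25.
Option 1: Σ r·B − C = (4·0.25·0.0567) − 0.36 = -0.3033.
Option 2: r to a half-niece or half-nephew = 0.125.
Option 2: Σ r·B − C = (2·0.125·0.441) − 0.5 = -0.38975.
Option 1 has the higher net inclusive-fitness payoff.

Option 1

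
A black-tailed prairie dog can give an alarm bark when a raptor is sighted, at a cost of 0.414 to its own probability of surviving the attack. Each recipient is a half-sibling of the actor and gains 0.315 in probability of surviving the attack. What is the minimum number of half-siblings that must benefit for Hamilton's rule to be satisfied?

r to a half-sibling = 0.25 (half-sibs share one parent — one path of length 2: r = (1/2)^2 = 1/4).
Hamilton's rule: n·r·B > C  ⇒  n > C/(r·B) = 0.414/(0.25·0.315) = 5.257.
The smallest integer exceeding 5.257 is 6.

6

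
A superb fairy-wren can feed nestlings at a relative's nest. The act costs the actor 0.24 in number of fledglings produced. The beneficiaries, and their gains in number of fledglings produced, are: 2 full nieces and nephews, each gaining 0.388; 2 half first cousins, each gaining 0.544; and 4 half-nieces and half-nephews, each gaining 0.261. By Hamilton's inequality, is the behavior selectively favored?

Hamilton's rule: the trait is favored when the sum of r·B over every recipient exceeds the actor's cost C.
r to a full niece or nephew = 1/4 (full aunt/uncle↔niece/nephew: two paths of length 3 through the shared grandparent pair: r = 2·(1/2)^3 = 1/4).
r to a half first cousin = 1/16 (half first cousins share one grandparent — one path of length 4: r = (1/2)^4 = 1/16).
r to a half-niece or half-nephew = 1/8 (half-aunt/uncle↔niece/nephew: one path of length 3: r = (1/2)^3 = 1/8).
Summing one r·B term per recipient: 2·0.25·0.388 + 2·0.0625·0.544 + 4·0.125·0.261 = 0.3925.
0.3925 > 0.24: the indirect benefit exceeds the cost.

Yes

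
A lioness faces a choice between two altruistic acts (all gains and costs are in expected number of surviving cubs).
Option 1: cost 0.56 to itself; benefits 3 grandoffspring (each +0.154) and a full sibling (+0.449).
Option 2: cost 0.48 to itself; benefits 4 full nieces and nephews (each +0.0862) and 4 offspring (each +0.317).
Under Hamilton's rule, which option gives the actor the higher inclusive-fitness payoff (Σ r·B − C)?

Option 1: r to a grandoffspring = 0.25.
Option 1: r to a full sibling = 0.5.
Option 1: Σ r·B − C = (3·0.25·0.154 + 1·0.5·0.449) − 0.56 = -0.22.
Option 2: r to a full niece or nephew = 0.25.
Option 2: r to an offspring = 0.5.
Option 2: Σ r·B − C = (4·0.25·0.0862 + 4·0.5·0.317) − 0.48 = 0.2402.
Option 2 has the higher net inclusive-fitness payoff.

Option 2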